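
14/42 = 1/3= 0.33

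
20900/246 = 10450/123=84.96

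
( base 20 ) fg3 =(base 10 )6323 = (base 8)14263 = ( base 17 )14eg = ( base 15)1d18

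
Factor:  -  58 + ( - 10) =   -  2^2*17^1 = - 68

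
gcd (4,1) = 1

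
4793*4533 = 21726669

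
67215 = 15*4481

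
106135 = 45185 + 60950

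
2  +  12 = 14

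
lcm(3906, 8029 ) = 144522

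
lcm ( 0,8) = 0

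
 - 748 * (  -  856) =640288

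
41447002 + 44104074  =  85551076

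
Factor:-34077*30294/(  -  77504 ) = 2^( - 5) * 3^5*7^( - 1)*11^1*17^1 *37^1 * 173^( - 1 )*307^1 = 516164319/38752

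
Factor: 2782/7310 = 1391/3655=5^ (-1 )*13^1*17^( - 1)*43^ (-1 )*107^1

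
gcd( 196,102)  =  2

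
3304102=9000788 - 5696686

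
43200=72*600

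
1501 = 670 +831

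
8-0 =8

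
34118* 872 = 29750896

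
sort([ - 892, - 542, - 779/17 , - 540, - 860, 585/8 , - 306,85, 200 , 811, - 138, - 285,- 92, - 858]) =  [-892,  -  860, - 858, - 542, - 540, - 306, - 285,  -  138, - 92,- 779/17,585/8, 85,200,811]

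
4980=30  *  166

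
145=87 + 58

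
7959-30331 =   -  22372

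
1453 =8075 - 6622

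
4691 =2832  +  1859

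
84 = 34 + 50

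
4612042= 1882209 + 2729833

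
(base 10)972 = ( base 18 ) 300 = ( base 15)44c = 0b1111001100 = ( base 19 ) 2d3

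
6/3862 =3/1931 = 0.00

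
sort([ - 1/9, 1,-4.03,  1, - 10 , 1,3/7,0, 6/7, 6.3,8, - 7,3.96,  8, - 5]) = [-10, - 7, - 5, - 4.03,  -  1/9,0,3/7 , 6/7,1,1, 1,3.96,6.3,  8, 8]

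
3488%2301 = 1187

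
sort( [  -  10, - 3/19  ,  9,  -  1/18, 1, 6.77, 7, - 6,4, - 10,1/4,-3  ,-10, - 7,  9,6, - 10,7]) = [ - 10, - 10 , - 10, - 10,-7, - 6,-3,-3/19, -1/18,1/4,1, 4, 6, 6.77,  7 , 7,9,9 ] 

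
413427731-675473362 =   -  262045631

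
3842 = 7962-4120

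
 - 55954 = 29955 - 85909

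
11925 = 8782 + 3143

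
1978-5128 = - 3150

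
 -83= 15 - 98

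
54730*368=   20140640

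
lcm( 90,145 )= 2610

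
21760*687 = 14949120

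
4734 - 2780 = 1954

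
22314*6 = 133884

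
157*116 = 18212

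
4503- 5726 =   -  1223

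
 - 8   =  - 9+1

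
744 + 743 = 1487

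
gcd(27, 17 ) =1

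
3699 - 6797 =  - 3098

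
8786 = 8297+489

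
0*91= 0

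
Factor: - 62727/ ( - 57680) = 87/80 = 2^ ( - 4 ) * 3^1*5^( - 1)*29^1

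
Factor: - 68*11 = - 748 = - 2^2 * 11^1*17^1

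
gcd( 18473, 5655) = 377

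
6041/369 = 16 + 137/369   =  16.37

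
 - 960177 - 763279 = -1723456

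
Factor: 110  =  2^1*5^1*11^1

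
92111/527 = 92111/527  =  174.78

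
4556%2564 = 1992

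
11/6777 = 11/6777 = 0.00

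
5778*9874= 57051972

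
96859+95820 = 192679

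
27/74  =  27/74 = 0.36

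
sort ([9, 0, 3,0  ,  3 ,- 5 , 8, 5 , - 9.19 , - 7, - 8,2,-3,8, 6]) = [-9.19,-8, - 7,  -  5 ,-3,0, 0 , 2,3,3,5,6 , 8 , 8 , 9] 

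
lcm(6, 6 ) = 6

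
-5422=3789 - 9211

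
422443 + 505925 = 928368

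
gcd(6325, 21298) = 23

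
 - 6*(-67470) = 404820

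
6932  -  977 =5955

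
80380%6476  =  2668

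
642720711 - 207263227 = 435457484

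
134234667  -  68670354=65564313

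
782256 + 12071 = 794327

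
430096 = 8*53762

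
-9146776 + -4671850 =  - 13818626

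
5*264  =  1320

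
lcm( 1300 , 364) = 9100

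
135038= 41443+93595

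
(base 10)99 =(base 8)143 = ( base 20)4J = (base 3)10200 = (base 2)1100011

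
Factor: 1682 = 2^1*29^2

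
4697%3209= 1488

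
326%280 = 46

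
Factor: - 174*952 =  - 2^4 * 3^1*7^1* 17^1*29^1 = - 165648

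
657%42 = 27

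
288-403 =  - 115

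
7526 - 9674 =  - 2148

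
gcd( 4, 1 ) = 1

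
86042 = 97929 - 11887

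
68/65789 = 68/65789= 0.00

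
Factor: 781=11^1*71^1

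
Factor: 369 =3^2*41^1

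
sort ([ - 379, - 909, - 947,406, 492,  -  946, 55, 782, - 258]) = [  -  947, - 946, - 909, - 379,-258,55, 406, 492,782] 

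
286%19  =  1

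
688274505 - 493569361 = 194705144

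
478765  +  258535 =737300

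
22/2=11 = 11.00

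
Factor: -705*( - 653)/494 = 2^(  -  1 )*3^1*5^1 * 13^( - 1) * 19^(- 1)*47^1 * 653^1 = 460365/494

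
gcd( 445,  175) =5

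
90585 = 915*99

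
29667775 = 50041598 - 20373823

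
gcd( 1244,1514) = 2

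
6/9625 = 6/9625 = 0.00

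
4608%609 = 345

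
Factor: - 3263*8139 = - 26557557 = - 3^1 * 13^1*251^1*2713^1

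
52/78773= 52/78773 = 0.00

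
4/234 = 2/117 = 0.02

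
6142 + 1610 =7752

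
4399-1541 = 2858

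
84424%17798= 13232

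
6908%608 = 220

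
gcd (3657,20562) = 69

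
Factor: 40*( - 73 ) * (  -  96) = 2^8*3^1  *5^1*73^1 = 280320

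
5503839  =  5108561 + 395278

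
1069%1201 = 1069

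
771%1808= 771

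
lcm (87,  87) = 87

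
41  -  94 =-53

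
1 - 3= - 2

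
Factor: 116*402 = 46632= 2^3*3^1*29^1*67^1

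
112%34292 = 112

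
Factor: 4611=3^1 * 29^1*53^1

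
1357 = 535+822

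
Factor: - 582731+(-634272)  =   - 1217003=-41^1*29683^1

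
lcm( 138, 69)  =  138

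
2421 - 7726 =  - 5305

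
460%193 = 74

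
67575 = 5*13515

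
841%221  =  178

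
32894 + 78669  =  111563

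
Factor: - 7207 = -7207^1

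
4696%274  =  38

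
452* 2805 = 1267860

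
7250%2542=2166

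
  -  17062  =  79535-96597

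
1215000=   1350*900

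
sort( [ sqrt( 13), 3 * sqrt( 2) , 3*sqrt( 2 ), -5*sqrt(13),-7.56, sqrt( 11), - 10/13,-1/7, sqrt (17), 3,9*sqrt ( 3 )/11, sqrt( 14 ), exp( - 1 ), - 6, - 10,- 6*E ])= [ - 5 *sqrt(13), - 6*E, - 10 , - 7.56, - 6,-10/13,-1/7, exp( - 1), 9*sqrt(3)/11,3,  sqrt (11),sqrt(13 ), sqrt(14),sqrt( 17), 3 *sqrt(2), 3 *sqrt (2)]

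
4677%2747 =1930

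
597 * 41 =24477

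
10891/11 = 990 + 1/11 = 990.09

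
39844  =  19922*2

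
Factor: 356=2^2*89^1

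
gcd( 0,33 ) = 33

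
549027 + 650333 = 1199360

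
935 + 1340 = 2275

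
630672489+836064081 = 1466736570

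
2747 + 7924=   10671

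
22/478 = 11/239 = 0.05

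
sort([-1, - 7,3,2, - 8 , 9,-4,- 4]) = [ - 8, - 7,  -  4, - 4,-1,2,3,9 ] 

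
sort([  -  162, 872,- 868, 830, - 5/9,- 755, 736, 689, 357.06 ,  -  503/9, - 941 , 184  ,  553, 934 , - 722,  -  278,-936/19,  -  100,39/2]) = [ - 941,-868 ,  -  755 , - 722 ,  -  278, - 162 , - 100,-503/9 , - 936/19, - 5/9,39/2,  184, 357.06,  553,689, 736 , 830, 872, 934]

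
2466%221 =35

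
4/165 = 4/165 = 0.02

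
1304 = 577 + 727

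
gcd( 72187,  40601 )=1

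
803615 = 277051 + 526564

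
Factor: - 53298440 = - 2^3*  5^1*13^1*102497^1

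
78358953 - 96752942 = - 18393989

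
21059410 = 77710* 271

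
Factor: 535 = 5^1*107^1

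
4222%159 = 88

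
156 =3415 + -3259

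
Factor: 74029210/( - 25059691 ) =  - 2^1*5^1 * 7402921^1*25059691^(  -  1 ) 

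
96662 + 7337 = 103999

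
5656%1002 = 646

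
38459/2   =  19229  +  1/2= 19229.50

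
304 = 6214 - 5910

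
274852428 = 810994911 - 536142483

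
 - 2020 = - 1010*2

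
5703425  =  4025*1417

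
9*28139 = 253251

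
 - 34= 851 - 885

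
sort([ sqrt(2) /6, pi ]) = [ sqrt (2) /6,pi]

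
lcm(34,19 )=646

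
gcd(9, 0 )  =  9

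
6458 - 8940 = -2482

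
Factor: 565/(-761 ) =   -  5^1*113^1*761^(-1) 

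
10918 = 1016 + 9902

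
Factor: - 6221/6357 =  - 3^(-1)*13^( - 1 )*163^( - 1)*6221^1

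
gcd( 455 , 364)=91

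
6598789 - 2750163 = 3848626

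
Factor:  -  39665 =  - 5^1*7933^1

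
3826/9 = 425 + 1/9= 425.11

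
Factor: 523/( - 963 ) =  - 3^ ( - 2)*107^ ( - 1)*523^1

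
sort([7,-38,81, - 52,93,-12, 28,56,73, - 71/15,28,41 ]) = [ - 52,-38 ,  -  12, - 71/15, 7,28,28, 41, 56,73, 81, 93] 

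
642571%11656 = 1491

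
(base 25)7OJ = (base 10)4994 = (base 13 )2372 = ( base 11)3830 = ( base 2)1001110000010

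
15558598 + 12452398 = 28010996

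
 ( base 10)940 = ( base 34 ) RM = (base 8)1654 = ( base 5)12230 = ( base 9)1254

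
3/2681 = 3/2681 =0.00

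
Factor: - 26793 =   -  3^2 *13^1*229^1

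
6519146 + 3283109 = 9802255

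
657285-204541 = 452744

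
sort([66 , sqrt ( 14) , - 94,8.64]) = [  -  94 , sqrt( 14 ),8.64,66 ]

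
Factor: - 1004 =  - 2^2*251^1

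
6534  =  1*6534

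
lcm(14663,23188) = 997084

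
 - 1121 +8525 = 7404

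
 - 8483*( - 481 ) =4080323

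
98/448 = 7/32 = 0.22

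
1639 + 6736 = 8375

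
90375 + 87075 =177450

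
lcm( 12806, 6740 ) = 128060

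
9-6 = 3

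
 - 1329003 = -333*3991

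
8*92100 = 736800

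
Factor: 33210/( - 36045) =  - 2^1*41^1 *89^( -1) = - 82/89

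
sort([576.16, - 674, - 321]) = [ - 674, - 321,576.16]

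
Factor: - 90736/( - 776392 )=106/907   =  2^1* 53^1*907^( - 1 ) 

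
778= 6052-5274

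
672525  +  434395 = 1106920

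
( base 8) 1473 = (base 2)1100111011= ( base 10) 827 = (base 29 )SF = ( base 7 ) 2261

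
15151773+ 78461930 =93613703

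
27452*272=7466944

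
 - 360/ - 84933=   40/9437 = 0.00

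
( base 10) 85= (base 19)49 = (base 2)1010101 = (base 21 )41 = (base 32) 2l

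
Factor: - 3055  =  -5^1*13^1*47^1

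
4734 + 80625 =85359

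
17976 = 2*8988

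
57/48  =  19/16 =1.19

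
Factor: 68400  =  2^4*3^2*5^2*  19^1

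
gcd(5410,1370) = 10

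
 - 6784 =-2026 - 4758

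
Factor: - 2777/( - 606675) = 3^(-1)*5^( - 2 )*2777^1*8089^ (-1)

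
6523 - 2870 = 3653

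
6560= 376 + 6184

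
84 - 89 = - 5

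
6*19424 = 116544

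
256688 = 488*526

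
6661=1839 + 4822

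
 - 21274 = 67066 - 88340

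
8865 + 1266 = 10131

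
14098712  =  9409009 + 4689703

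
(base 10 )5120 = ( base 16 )1400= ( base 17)10C3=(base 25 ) 84K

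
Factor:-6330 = -2^1*3^1*5^1 * 211^1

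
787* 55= 43285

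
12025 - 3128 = 8897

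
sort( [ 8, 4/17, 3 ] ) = [ 4/17, 3,8]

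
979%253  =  220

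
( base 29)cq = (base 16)176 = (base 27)dn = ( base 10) 374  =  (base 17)150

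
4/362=2/181 = 0.01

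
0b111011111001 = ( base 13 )198b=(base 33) 3H5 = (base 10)3833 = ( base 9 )5228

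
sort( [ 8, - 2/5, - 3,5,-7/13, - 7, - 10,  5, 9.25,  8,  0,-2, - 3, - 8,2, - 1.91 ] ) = [ -10, - 8, - 7, - 3, - 3, - 2, - 1.91, - 7/13, - 2/5,0,2 , 5,5,8,8, 9.25 ] 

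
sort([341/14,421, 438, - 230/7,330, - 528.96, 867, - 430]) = [ - 528.96,  -  430, - 230/7, 341/14,330,421,438,867]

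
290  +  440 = 730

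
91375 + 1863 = 93238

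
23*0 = 0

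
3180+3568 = 6748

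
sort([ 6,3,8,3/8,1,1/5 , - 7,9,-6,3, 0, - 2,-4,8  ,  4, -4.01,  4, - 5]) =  [ - 7,-6, - 5, - 4.01, - 4 , - 2, 0, 1/5,3/8,1,3,3, 4,4,6,8,8,9 ] 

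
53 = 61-8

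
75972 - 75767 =205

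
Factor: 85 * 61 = 5185 = 5^1*17^1*61^1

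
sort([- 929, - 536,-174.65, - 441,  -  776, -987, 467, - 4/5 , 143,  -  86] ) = [ - 987, -929,-776,  -  536, - 441, - 174.65, - 86, - 4/5, 143, 467]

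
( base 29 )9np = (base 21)IF8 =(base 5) 231021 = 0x2045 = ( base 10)8261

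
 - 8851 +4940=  - 3911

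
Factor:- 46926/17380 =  - 2^ ( - 1)*3^3 * 5^( - 1 ) = -27/10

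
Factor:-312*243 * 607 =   -  46020312 = -  2^3*3^6 *13^1*607^1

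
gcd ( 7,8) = 1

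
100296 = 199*504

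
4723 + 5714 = 10437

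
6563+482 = 7045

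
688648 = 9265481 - 8576833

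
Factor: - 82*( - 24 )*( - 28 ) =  - 55104= - 2^6 * 3^1*7^1*41^1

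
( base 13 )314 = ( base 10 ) 524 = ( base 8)1014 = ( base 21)13K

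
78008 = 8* 9751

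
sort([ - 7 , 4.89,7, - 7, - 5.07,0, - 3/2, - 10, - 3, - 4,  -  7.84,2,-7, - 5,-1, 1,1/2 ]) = [ - 10,  -  7.84, - 7,-7, - 7, - 5.07, - 5,-4, - 3, - 3/2, - 1,0,1/2 , 1,2,  4.89, 7] 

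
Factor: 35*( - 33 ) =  - 3^1*5^1*7^1*11^1 = - 1155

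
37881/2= 18940 + 1/2= 18940.50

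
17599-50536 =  - 32937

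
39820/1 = 39820 = 39820.00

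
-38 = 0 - 38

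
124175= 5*24835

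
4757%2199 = 359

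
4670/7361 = 4670/7361=0.63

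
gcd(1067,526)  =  1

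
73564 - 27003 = 46561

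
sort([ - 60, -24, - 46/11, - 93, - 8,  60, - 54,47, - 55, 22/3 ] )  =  [-93, - 60, - 55, - 54, - 24,-8, - 46/11, 22/3,47,60 ]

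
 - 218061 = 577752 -795813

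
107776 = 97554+10222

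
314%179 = 135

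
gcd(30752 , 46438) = 62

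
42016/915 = 42016/915 = 45.92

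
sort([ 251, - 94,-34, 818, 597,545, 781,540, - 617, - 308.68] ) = [ - 617, -308.68,  -  94, - 34,251,540, 545, 597, 781, 818] 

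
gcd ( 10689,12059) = 1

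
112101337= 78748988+33352349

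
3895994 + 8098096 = 11994090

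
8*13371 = 106968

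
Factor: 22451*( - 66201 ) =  - 1486278651 = - 3^1*11^1*13^1*157^1*22067^1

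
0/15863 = 0=   0.00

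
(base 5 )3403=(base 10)478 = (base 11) 3A5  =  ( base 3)122201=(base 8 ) 736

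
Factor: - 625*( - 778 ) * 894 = 2^2*3^1 *5^4*149^1*389^1 = 434707500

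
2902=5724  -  2822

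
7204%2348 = 160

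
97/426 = 97/426 = 0.23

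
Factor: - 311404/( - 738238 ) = 155702/369119=2^1*127^1*613^1*369119^( - 1 )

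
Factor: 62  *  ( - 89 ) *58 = -320044 = -2^2*29^1*31^1*  89^1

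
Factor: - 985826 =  - 2^1 * 23^1*29^1*739^1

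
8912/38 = 234 +10/19 = 234.53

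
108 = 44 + 64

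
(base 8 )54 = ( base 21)22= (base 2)101100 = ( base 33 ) 1B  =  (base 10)44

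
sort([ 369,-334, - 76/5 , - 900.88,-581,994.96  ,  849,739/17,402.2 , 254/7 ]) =[ - 900.88, - 581, - 334, - 76/5,254/7,739/17, 369,402.2,849,994.96]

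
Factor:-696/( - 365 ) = 2^3*3^1*5^(- 1)*29^1  *  73^(  -  1 )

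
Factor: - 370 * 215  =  -79550 =-2^1*5^2 * 37^1*43^1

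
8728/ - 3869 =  - 8728/3869 = - 2.26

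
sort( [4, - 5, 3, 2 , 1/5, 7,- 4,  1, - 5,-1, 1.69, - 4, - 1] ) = [ - 5, - 5, - 4,  -  4 ,-1 , - 1,1/5,1, 1.69,2, 3,  4, 7]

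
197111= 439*449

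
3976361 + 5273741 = 9250102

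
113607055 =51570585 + 62036470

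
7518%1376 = 638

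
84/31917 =28/10639 = 0.00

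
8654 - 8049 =605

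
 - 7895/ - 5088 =7895/5088=1.55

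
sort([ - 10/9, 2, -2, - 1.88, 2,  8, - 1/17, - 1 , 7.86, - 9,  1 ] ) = [ - 9, - 2, - 1.88, - 10/9, - 1, - 1/17, 1, 2,2  ,  7.86 , 8 ]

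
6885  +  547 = 7432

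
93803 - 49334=44469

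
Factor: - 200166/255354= - 11^( - 1 )*53^( - 1 ) * 457^1 = - 457/583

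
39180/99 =395 + 25/33=   395.76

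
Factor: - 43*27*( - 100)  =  2^2*3^3*5^2*43^1=116100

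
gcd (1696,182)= 2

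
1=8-7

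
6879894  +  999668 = 7879562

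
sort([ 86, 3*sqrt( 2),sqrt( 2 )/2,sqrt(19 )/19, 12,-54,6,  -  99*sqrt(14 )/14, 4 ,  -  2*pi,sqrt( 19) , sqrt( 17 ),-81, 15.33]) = [ - 81, - 54, - 99*sqrt(14 )/14,-2 * pi,sqrt( 19 )/19,sqrt( 2) /2,4, sqrt( 17),3*sqrt( 2 ), sqrt( 19),6,12 , 15.33,  86]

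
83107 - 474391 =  - 391284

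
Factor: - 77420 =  - 2^2*5^1 * 7^2* 79^1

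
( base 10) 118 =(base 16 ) 76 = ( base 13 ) 91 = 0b1110110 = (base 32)3m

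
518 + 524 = 1042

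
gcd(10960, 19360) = 80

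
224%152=72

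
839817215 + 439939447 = 1279756662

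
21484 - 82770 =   -  61286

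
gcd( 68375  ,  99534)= 1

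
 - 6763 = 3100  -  9863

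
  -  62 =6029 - 6091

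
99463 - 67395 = 32068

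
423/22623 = 141/7541 =0.02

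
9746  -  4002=5744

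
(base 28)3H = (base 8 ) 145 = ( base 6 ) 245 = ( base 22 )4D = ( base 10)101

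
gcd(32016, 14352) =1104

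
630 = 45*14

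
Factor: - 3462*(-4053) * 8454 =118622182644 = 2^2*3^3*7^1*193^1*577^1*1409^1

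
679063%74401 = 9454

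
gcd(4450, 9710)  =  10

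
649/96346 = 649/96346 = 0.01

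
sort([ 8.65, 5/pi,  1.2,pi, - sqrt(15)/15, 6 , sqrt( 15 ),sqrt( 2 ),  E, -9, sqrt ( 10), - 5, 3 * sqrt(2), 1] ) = [ - 9, - 5,  -  sqrt(15) /15, 1, 1.2, sqrt(2 ) , 5/pi, E , pi,sqrt( 10),sqrt(15), 3 * sqrt( 2),6, 8.65]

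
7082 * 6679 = 47300678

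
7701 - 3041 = 4660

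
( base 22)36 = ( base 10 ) 72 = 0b1001000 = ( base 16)48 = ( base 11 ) 66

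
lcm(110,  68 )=3740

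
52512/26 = 26256/13 = 2019.69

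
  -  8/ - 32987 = 8/32987= 0.00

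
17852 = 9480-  - 8372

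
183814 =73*2518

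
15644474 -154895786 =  - 139251312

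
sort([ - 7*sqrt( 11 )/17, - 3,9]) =[  -  3, - 7*sqrt(11 )/17,9]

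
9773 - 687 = 9086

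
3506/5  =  3506/5 = 701.20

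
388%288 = 100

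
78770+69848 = 148618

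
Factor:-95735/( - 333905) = 41/143 = 11^( - 1)*13^( - 1 )*41^1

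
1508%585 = 338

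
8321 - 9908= - 1587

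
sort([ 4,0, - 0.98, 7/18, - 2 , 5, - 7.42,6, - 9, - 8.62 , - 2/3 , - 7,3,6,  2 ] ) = [  -  9,  -  8.62,  -  7.42, - 7, - 2,-0.98, -2/3, 0, 7/18,2,3, 4,5, 6,6]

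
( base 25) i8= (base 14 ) 24a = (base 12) 322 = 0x1CA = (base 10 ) 458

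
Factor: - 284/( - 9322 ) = 2^1 *59^( -1)*71^1 * 79^ ( - 1) = 142/4661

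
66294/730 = 33147/365 = 90.81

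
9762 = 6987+2775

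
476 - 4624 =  - 4148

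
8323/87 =95 + 2/3=95.67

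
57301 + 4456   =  61757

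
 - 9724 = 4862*(-2)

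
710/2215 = 142/443 = 0.32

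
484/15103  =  44/1373 = 0.03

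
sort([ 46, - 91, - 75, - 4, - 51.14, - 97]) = [ - 97,-91,- 75, - 51.14,-4,46]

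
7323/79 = 7323/79 = 92.70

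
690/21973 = 690/21973 = 0.03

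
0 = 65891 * 0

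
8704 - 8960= - 256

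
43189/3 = 14396 + 1/3 = 14396.33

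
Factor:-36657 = -3^2* 4073^1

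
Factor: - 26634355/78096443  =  - 5^1*11^1*53^1*83^( - 1 ) * 9137^1*940921^( - 1) 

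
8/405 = 8/405=0.02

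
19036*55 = 1046980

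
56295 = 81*695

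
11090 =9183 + 1907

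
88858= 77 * 1154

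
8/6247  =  8/6247 = 0.00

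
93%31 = 0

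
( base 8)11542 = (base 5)124322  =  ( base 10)4962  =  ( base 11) 3801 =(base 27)6ll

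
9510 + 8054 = 17564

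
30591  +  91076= 121667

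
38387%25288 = 13099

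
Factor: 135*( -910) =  - 2^1*3^3*5^2*7^1*13^1 = - 122850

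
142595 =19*7505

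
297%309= 297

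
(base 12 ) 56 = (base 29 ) 28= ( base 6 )150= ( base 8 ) 102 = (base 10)66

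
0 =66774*0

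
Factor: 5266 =2^1*2633^1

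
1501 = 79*19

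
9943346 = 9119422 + 823924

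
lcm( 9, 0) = 0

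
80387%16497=14399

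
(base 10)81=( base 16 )51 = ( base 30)2L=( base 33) 2F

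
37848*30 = 1135440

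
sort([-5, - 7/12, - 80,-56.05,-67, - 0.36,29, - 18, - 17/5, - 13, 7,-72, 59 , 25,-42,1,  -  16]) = [ - 80,-72, - 67, - 56.05, - 42, - 18, - 16,- 13 , - 5, - 17/5, - 7/12, - 0.36,1,7 , 25 , 29,59]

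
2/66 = 1/33 =0.03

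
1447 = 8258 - 6811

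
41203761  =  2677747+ 38526014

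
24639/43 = 573 = 573.00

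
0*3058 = 0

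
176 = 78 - -98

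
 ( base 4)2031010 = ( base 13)4156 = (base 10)9028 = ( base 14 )340C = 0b10001101000100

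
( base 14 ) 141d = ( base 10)3555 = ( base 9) 4780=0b110111100011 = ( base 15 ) 10c0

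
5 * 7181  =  35905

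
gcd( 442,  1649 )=17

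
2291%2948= 2291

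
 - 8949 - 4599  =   - 13548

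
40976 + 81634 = 122610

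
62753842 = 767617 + 61986225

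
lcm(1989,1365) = 69615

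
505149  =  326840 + 178309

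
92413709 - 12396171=80017538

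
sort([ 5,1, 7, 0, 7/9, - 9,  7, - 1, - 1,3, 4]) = [ - 9, - 1,  -  1,0, 7/9, 1,  3, 4, 5, 7,7] 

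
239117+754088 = 993205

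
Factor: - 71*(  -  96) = 6816 = 2^5*3^1*71^1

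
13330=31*430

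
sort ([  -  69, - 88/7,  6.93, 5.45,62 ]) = [ - 69, -88/7,5.45,6.93 , 62]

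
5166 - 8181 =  - 3015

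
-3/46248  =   - 1+15415/15416 = - 0.00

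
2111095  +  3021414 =5132509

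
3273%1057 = 102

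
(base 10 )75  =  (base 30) 2F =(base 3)2210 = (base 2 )1001011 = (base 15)50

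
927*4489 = 4161303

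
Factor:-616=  - 2^3*7^1 * 11^1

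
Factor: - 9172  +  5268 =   -  3904 = -2^6*61^1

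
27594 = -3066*( - 9)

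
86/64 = 43/32  =  1.34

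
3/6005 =3/6005 = 0.00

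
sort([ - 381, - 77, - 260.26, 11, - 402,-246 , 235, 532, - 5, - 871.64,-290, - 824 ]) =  [ - 871.64, - 824, - 402, - 381, - 290, - 260.26, - 246, - 77, -5,11 , 235,532 ] 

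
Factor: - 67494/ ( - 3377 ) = 2^1*3^1*7^1*11^( -1)*307^( - 1 )*1607^1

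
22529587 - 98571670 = -76042083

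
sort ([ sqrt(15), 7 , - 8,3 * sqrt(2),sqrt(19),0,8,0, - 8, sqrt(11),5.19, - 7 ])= [ - 8, - 8, - 7,0,  0,sqrt(11 ) , sqrt(15 ),3*sqrt(2 ), sqrt(19),5.19, 7,8]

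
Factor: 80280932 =2^2*29^1*613^1 * 1129^1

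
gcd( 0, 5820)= 5820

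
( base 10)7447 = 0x1d17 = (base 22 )f8b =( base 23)e1i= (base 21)GID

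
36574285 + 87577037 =124151322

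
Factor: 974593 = 17^1*57329^1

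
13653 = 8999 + 4654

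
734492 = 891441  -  156949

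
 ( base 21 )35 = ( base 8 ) 104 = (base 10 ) 68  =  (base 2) 1000100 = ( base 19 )3B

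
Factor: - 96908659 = - 1093^1*88663^1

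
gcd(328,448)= 8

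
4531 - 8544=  - 4013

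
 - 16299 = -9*1811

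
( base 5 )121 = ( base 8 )44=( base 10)36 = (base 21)1f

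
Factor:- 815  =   - 5^1*163^1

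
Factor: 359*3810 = 2^1*3^1*5^1  *  127^1  *  359^1 = 1367790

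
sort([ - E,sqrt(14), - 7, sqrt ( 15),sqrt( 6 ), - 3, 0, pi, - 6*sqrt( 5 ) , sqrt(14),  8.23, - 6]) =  [ - 6*sqrt ( 5), - 7,-6,-3, - E, 0,sqrt ( 6), pi , sqrt( 14), sqrt(14), sqrt( 15),8.23]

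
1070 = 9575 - 8505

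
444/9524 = 111/2381 = 0.05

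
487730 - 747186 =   -  259456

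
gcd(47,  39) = 1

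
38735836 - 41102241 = - 2366405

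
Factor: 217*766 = 166222= 2^1*7^1*31^1*383^1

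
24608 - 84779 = -60171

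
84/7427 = 12/1061 = 0.01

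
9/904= 9/904= 0.01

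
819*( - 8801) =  - 7208019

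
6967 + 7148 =14115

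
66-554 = - 488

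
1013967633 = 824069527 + 189898106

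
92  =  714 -622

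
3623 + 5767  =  9390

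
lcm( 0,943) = 0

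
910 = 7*130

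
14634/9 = 1626= 1626.00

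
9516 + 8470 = 17986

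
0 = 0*2189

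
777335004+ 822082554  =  1599417558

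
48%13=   9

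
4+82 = 86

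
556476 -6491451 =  - 5934975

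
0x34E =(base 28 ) 126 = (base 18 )2B0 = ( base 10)846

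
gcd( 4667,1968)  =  1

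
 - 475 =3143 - 3618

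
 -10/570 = -1 + 56/57 = - 0.02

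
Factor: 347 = 347^1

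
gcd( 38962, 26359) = 1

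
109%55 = 54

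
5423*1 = 5423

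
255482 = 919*278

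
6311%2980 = 351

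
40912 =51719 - 10807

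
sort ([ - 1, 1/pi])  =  [  -  1,1/pi]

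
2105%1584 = 521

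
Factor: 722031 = 3^1 * 240677^1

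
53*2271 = 120363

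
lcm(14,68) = 476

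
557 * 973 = 541961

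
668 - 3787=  - 3119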